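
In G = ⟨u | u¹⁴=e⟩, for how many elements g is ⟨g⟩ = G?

G is cyclic of order 14. An element generates G iff its order is 14, and a cyclic group of order 14 has exactly φ(14) = 6 such elements.

Answer: 6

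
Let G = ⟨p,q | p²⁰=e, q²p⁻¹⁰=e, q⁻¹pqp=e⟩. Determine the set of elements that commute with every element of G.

An element z ∈ Z(G) iff z commutes with every generator.
For example p¹⁰ is central: (p¹⁰)·p = p¹¹ = p·(p¹⁰); (p¹⁰)·q = q⁻¹ = q·(p¹⁰).
Whereas p ∉ Z(G) since p·q = pq ≠ p⁹q⁻¹ = q·p.
Checking each of the 40 elements this way gives Z(G) = {e, p¹⁰}, of order 2.

Answer: {e, p¹⁰}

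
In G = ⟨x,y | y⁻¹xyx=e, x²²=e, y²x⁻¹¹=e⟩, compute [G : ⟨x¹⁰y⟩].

First find ord(x¹⁰y) by computing successive powers:
  (x¹⁰y)¹ = x¹⁰y, (x¹⁰y)² = x¹¹, (x¹⁰y)³ = x¹⁰y⁻¹, (x¹⁰y)⁴ = e.
So |⟨x¹⁰y⟩| = ord(x¹⁰y) = 4. With |G| = 44, by Lagrange [G : ⟨x¹⁰y⟩] = 44/4 = 11.

Answer: 11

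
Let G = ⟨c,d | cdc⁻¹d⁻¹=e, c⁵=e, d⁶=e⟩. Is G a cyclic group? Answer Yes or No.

|G| = 30. The element cd has order 30 (its powers give 30 distinct elements), so ⟨cd⟩ = G and G is cyclic.

Answer: Yes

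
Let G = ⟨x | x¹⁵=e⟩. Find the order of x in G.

Compute successive powers until reaching e:
  x¹ = x, x² = x², x³ = x³, x⁴ = x⁴, x⁵ = x⁵, x⁶ = x⁶, x⁷ = x⁷, x⁸ = x⁸, x⁹ = x⁹, x¹⁰ = x¹⁰, x¹¹ = x¹¹, x¹² = x¹², x¹³ = x¹³, x¹⁴ = x¹⁴, x¹⁵ = e.
The smallest positive k with xᵏ = e is 15.

Answer: 15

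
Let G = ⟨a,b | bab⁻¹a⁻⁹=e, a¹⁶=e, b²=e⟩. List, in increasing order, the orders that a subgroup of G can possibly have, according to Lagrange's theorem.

|G| = 32 = 2⁵. By Lagrange's theorem the order of any subgroup divides 32; the divisors of 32 are 1, 2, 4, 8, 16, 32.

Answer: 1, 2, 4, 8, 16, 32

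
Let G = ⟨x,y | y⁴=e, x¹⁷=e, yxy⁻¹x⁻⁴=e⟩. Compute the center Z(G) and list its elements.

An element z ∈ Z(G) iff z commutes with every generator.
For example e is central: e·x = x = x·e; e·y = y = y·e.
Whereas x ∉ Z(G) since x·y = xy ≠ x⁴y = y·x.
Checking each of the 68 elements this way gives Z(G) = {e}, of order 1.

Answer: {e}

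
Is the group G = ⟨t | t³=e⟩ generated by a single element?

|G| = 3. The element t has order 3 (its powers give 3 distinct elements), so ⟨t⟩ = G and G is cyclic.

Answer: Yes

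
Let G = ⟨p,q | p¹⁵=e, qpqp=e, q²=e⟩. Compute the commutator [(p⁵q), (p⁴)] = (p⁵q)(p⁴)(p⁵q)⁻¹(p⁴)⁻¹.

[(p⁵q), (p⁴)] = (p⁵q)·(p⁴)·(p⁵q)⁻¹·(p⁴)⁻¹.
  (p⁵q) · (p⁴) = pq
  (pq) · (p⁵q) = p¹¹
  (p¹¹) · (p¹¹) = p⁷

Answer: p⁷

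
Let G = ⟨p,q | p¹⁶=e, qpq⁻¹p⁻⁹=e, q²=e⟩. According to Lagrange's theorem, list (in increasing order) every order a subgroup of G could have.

|G| = 32 = 2⁵. By Lagrange's theorem the order of any subgroup divides 32; the divisors of 32 are 1, 2, 4, 8, 16, 32.

Answer: 1, 2, 4, 8, 16, 32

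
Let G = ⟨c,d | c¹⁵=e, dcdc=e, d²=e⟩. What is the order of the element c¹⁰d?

Compute successive powers until reaching e:
  (c¹⁰d)¹ = c¹⁰d, (c¹⁰d)² = e.
The smallest positive k with (c¹⁰d)ᵏ = e is 2.

Answer: 2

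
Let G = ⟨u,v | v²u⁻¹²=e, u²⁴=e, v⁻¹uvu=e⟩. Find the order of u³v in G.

Compute successive powers until reaching e:
  (u³v)¹ = u³v, (u³v)² = u¹², (u³v)³ = u³v⁻¹, (u³v)⁴ = e.
The smallest positive k with (u³v)ᵏ = e is 4.

Answer: 4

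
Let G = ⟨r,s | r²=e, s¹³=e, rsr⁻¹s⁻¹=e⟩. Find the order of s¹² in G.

Compute successive powers until reaching e:
  (s¹²)¹ = s¹², (s¹²)² = s¹¹, (s¹²)³ = s¹⁰, (s¹²)⁴ = s⁹, (s¹²)⁵ = s⁸, (s¹²)⁶ = s⁷, (s¹²)⁷ = s⁶, (s¹²)⁸ = s⁵, (s¹²)⁹ = s⁴, (s¹²)¹⁰ = s³, (s¹²)¹¹ = s², (s¹²)¹² = s, (s¹²)¹³ = e.
The smallest positive k with (s¹²)ᵏ = e is 13.

Answer: 13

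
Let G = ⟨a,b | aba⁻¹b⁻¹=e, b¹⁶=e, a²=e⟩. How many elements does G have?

Enumerate words in the generators, reducing via the relations: the distinct elements are
  {a, b, e, ab, b², b³, b⁴, b⁵, b⁶, b⁷, b⁸, b⁹, ab², ab³, ab⁴, ab⁵, ab⁶, ab⁷, ab⁸, ab⁹, b¹², b¹³, b¹¹, b¹⁰, b¹⁴, b¹⁵, ab¹², ab¹³, ab¹¹, ab¹⁰, ab¹⁴, ab¹⁵}.
No further products give new elements, so |G| = 32.

Answer: 32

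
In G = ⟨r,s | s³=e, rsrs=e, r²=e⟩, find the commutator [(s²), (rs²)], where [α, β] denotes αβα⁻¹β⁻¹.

[(s²), (rs²)] = (s²)·(rs²)·(s²)⁻¹·(rs²)⁻¹.
  (s²) · (rs²) = r
  r · s = rs
  (rs) · (rs²) = s

Answer: s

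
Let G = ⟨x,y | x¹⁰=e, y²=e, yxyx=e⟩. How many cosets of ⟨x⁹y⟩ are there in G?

First find ord(x⁹y) by computing successive powers:
  (x⁹y)¹ = x⁹y, (x⁹y)² = e.
So |⟨x⁹y⟩| = ord(x⁹y) = 2. With |G| = 20, by Lagrange [G : ⟨x⁹y⟩] = 20/2 = 10.

Answer: 10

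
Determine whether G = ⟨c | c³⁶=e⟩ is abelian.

G has a single generator, so G is cyclic and hence abelian.

Answer: Yes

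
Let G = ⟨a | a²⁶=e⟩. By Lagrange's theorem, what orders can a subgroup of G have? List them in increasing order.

|G| = 26 = 2 · 13. By Lagrange's theorem the order of any subgroup divides 26; the divisors of 26 are 1, 2, 13, 26.

Answer: 1, 2, 13, 26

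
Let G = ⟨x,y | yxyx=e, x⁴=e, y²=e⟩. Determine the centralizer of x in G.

⟨x⟩ ⊆ C_G(x) since powers of x commute with x; so |C_G(x)| ≥ |⟨x⟩| = 4.
By orbit–stabilizer, |C_G(x)| = |G| / |conj. class of x| = 8 / 2 = 4.
The 4 elements commuting with x are {e, x, x², x³}.

Answer: {e, x, x², x³}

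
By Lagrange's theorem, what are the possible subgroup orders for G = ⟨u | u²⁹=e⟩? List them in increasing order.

|G| = 29 = 29. By Lagrange's theorem the order of any subgroup divides 29; the divisors of 29 are 1, 29.

Answer: 1, 29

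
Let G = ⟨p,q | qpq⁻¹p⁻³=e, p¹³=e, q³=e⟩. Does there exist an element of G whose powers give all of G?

Every cyclic group is abelian. But p·q = pq while q·p = p³q, so p·q ≠ q·p and G is not abelian. Hence G is not cyclic.

Answer: No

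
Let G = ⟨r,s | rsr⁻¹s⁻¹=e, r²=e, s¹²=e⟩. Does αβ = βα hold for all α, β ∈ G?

Each pair of generators commutes: r·s = rs = s·r. Since the generators pairwise commute, every element of G commutes with every other, so G is abelian.

Answer: Yes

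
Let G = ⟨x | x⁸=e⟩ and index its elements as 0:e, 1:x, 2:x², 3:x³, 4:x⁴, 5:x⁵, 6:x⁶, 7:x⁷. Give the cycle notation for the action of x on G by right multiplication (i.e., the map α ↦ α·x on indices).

(0 1 2 3 4 5 6 7)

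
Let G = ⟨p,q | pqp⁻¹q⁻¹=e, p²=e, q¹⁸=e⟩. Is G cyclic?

|G| = 36, but the maximum element order in G is 18 < 36. No single element generates all of G, so G is not cyclic.

Answer: No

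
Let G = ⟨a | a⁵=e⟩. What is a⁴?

Compute successive powers of a, reducing at each step:
  a²: a · a = a²
  a³: (a²) · a = a³
  a⁴: (a³) · a = a⁴

Answer: a⁴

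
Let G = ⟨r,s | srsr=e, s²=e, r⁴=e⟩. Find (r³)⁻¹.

The order of (r³) is 4 (smallest k with (r³)ᵏ = e), so (r³)⁻¹ = (r³)³ = r.
Check: (r³) · r → (r³) · r = e, giving e as required.

Answer: r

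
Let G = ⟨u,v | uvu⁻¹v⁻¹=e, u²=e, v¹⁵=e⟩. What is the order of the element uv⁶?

Compute successive powers until reaching e:
  (uv⁶)¹ = uv⁶, (uv⁶)² = v¹², (uv⁶)³ = uv³, (uv⁶)⁴ = v⁹, (uv⁶)⁵ = u, (uv⁶)⁶ = v⁶, (uv⁶)⁷ = uv¹², (uv⁶)⁸ = v³, (uv⁶)⁹ = uv⁹, (uv⁶)¹⁰ = e.
The smallest positive k with (uv⁶)ᵏ = e is 10.

Answer: 10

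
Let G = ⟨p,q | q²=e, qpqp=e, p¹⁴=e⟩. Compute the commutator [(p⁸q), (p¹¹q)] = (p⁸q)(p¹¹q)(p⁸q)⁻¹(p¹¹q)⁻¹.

[(p⁸q), (p¹¹q)] = (p⁸q)·(p¹¹q)·(p⁸q)⁻¹·(p¹¹q)⁻¹.
  (p⁸q) · (p¹¹q) = p¹¹
  (p¹¹) · (p⁸q) = p⁵q
  (p⁵q) · (p¹¹q) = p⁸

Answer: p⁸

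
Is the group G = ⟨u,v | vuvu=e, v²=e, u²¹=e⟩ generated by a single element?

Every cyclic group is abelian. But u·v = uv while v·u = u²⁰v, so u·v ≠ v·u and G is not abelian. Hence G is not cyclic.

Answer: No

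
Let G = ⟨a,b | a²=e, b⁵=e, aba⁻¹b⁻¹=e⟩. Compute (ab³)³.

Compute successive powers of (ab³), reducing at each step:
  (ab³)²: (ab³) · a = b³;   (b³) · b³ = b
  (ab³)³: b · a = ab;   (ab) · b³ = ab⁴

Answer: ab⁴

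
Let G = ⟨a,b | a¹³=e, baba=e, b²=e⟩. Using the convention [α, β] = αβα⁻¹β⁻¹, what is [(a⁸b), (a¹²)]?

[(a⁸b), (a¹²)] = (a⁸b)·(a¹²)·(a⁸b)⁻¹·(a¹²)⁻¹.
  (a⁸b) · (a¹²) = a⁹b
  (a⁹b) · (a⁸b) = a
  a · a = a²

Answer: a²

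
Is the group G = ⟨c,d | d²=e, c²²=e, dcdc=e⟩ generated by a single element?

Every cyclic group is abelian. But c·d = cd while d·c = c²¹d, so c·d ≠ d·c and G is not abelian. Hence G is not cyclic.

Answer: No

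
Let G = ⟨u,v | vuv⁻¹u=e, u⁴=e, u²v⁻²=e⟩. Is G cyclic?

Every cyclic group is abelian. But u·v = uv while v·u = uv⁻¹, so u·v ≠ v·u and G is not abelian. Hence G is not cyclic.

Answer: No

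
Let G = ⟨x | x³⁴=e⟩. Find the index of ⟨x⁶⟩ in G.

First find ord(x⁶) by computing successive powers:
  (x⁶)¹ = x⁶, (x⁶)² = x¹², (x⁶)³ = x¹⁸, (x⁶)⁴ = x²⁴, (x⁶)⁵ = x³⁰, (x⁶)⁶ = x², (x⁶)⁷ = x⁸, (x⁶)⁸ = x¹⁴, (x⁶)⁹ = x²⁰, (x⁶)¹⁰ = x²⁶, (x⁶)¹¹ = x³², (x⁶)¹² = x⁴, (x⁶)¹³ = x¹⁰, (x⁶)¹⁴ = x¹⁶, (x⁶)¹⁵ = x²², (x⁶)¹⁶ = x²⁸, (x⁶)¹⁷ = e.
So |⟨x⁶⟩| = ord(x⁶) = 17. With |G| = 34, by Lagrange [G : ⟨x⁶⟩] = 34/17 = 2.

Answer: 2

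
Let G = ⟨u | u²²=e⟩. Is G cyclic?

|G| = 22. The element u has order 22 (its powers give 22 distinct elements), so ⟨u⟩ = G and G is cyclic.

Answer: Yes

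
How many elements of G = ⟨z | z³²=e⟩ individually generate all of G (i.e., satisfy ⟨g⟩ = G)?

G is cyclic of order 32. An element generates G iff its order is 32, and a cyclic group of order 32 has exactly φ(32) = 16 such elements.

Answer: 16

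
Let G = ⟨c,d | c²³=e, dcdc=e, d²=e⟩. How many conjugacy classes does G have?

The conjugacy classes (representative and size) are:
  [e] (size 1), [c] (size 2), [c²¹] (size 2), [c²⁰] (size 2), [c⁴] (size 2), [c¹⁸] (size 2), [c⁶] (size 2), [c¹⁶] (size 2), [c⁸] (size 2), [c⁹] (size 2), [c¹⁰] (size 2), [c¹²] (size 2), [c¹⁸d] (size 23).
Class equation: 1 + 2 + 2 + 2 + 2 + 2 + 2 + 2 + 2 + 2 + 2 + 2 + 23 = 46 = |G|. So G has 13 conjugacy classes.

Answer: 13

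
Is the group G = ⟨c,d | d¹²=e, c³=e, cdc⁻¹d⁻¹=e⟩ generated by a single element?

|G| = 36, but the maximum element order in G is 12 < 36. No single element generates all of G, so G is not cyclic.

Answer: No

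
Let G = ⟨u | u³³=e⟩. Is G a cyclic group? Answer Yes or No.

|G| = 33. The element u has order 33 (its powers give 33 distinct elements), so ⟨u⟩ = G and G is cyclic.

Answer: Yes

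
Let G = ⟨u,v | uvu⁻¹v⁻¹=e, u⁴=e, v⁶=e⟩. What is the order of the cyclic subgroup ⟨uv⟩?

|⟨uv⟩| equals the order of uv. Compute successive powers until reaching e:
  (uv)¹ = uv, (uv)² = u²v², (uv)³ = u³v³, (uv)⁴ = v⁴, (uv)⁵ = uv⁵, (uv)⁶ = u², (uv)⁷ = u³v, (uv)⁸ = v², (uv)⁹ = uv³, (uv)¹⁰ = u²v⁴, (uv)¹¹ = u³v⁵, (uv)¹² = e.
The smallest positive k with (uv)ᵏ = e is 12, so |⟨uv⟩| = 12.

Answer: 12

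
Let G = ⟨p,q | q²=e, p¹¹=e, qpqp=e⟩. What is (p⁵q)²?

Compute successive powers of (p⁵q), reducing at each step:
  (p⁵q)²: (p⁵q) · p⁵ = q;   q · q = e

Answer: e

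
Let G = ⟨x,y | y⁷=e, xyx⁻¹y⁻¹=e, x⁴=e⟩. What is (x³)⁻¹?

The order of (x³) is 4 (smallest k with (x³)ᵏ = e), so (x³)⁻¹ = (x³)³ = x.
Check: (x³) · x → (x³) · x = e, giving e as required.

Answer: x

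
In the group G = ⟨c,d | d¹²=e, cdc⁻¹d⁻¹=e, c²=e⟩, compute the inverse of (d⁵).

The order of (d⁵) is 12 (smallest k with (d⁵)ᵏ = e), so (d⁵)⁻¹ = (d⁵)¹¹ = d⁷.
Check: (d⁵) · (d⁷) → (d⁵) · d⁷ = e, giving e as required.

Answer: d⁷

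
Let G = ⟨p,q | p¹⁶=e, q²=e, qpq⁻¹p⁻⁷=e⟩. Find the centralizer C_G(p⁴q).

⟨p⁴q⟩ ⊆ C_G(p⁴q) since powers of p⁴q commute with p⁴q; so |C_G(p⁴q)| ≥ |⟨p⁴q⟩| = 2.
By orbit–stabilizer, |C_G(p⁴q)| = |G| / |conj. class of p⁴q| = 32 / 8 = 4.
The 4 elements commuting with p⁴q are {e, p⁸, p⁴q, p¹²q}.

Answer: {e, p⁸, p⁴q, p¹²q}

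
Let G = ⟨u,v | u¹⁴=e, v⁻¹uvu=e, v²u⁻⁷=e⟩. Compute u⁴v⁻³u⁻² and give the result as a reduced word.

Multiply left to right, reducing at each step:
  (u⁴) · v⁻³ = u⁴v
  (u⁴v) · u⁻² = u⁶v

Answer: u⁶v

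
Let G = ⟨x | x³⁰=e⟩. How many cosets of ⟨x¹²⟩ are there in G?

First find ord(x¹²) by computing successive powers:
  (x¹²)¹ = x¹², (x¹²)² = x²⁴, (x¹²)³ = x⁶, (x¹²)⁴ = x¹⁸, (x¹²)⁵ = e.
So |⟨x¹²⟩| = ord(x¹²) = 5. With |G| = 30, by Lagrange [G : ⟨x¹²⟩] = 30/5 = 6.

Answer: 6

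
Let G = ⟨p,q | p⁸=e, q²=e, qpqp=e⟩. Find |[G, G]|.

G' = [G, G] is generated by all commutators. The generator-pair commutators are: [p, q] = p².
The subgroup they normally generate is {e, p², p⁴, p⁶}, of order 4.
Check: |G/G'| = 16/4 = 4 is the order of the abelianisation.

Answer: 4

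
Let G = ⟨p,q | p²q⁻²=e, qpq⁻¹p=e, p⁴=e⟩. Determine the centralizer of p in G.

⟨p⟩ ⊆ C_G(p) since powers of p commute with p; so |C_G(p)| ≥ |⟨p⟩| = 4.
By orbit–stabilizer, |C_G(p)| = |G| / |conj. class of p| = 8 / 2 = 4.
The 4 elements commuting with p are {e, p, p², p³}.

Answer: {e, p, p², p³}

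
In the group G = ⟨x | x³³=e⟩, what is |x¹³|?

Compute successive powers until reaching e:
  (x¹³)¹ = x¹³, (x¹³)² = x²⁶, (x¹³)³ = x⁶, (x¹³)⁴ = x¹⁹, (x¹³)⁵ = x³², (x¹³)⁶ = x¹², (x¹³)⁷ = x²⁵, (x¹³)⁸ = x⁵, (x¹³)⁹ = x¹⁸, (x¹³)¹⁰ = x³¹, (x¹³)¹¹ = x¹¹, (x¹³)¹² = x²⁴, (x¹³)¹³ = x⁴, (x¹³)¹⁴ = x¹⁷, (x¹³)¹⁵ = x³⁰, (x¹³)¹⁶ = x¹⁰, (x¹³)¹⁷ = x²³, (x¹³)¹⁸ = x³, (x¹³)¹⁹ = x¹⁶, (x¹³)²⁰ = x²⁹, (x¹³)²¹ = x⁹, (x¹³)²² = x²², (x¹³)²³ = x², (x¹³)²⁴ = x¹⁵, (x¹³)²⁵ = x²⁸, (x¹³)²⁶ = x⁸, (x¹³)²⁷ = x²¹, (x¹³)²⁸ = x, (x¹³)²⁹ = x¹⁴, (x¹³)³⁰ = x²⁷, (x¹³)³¹ = x⁷, (x¹³)³² = x²⁰, (x¹³)³³ = e.
The smallest positive k with (x¹³)ᵏ = e is 33.

Answer: 33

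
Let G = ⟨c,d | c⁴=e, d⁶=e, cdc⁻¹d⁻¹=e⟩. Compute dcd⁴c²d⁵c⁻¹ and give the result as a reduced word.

Multiply left to right, reducing at each step:
  d · c = cd
  (cd) · d⁴ = cd⁵
  (cd⁵) · c² = c³d⁵
  (c³d⁵) · d⁵ = c³d⁴
  (c³d⁴) · c⁻¹ = c²d⁴

Answer: c²d⁴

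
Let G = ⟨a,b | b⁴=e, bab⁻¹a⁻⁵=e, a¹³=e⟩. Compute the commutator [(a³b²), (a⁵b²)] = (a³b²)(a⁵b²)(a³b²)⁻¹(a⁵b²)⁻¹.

[(a³b²), (a⁵b²)] = (a³b²)·(a⁵b²)·(a³b²)⁻¹·(a⁵b²)⁻¹.
  (a³b²) · (a⁵b²) = a¹¹
  (a¹¹) · (a³b²) = ab²
  (ab²) · (a⁵b²) = a⁹

Answer: a⁹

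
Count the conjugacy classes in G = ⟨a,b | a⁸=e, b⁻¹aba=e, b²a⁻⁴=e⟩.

The conjugacy classes (representative and size) are:
  [e] (size 1), [a⁷] (size 2), [a⁶] (size 2), [a³] (size 2), [a⁴] (size 1), [a²b⁻¹] (size 4), [a³b⁻¹] (size 4).
Class equation: 1 + 2 + 2 + 2 + 1 + 4 + 4 = 16 = |G|. So G has 7 conjugacy classes.

Answer: 7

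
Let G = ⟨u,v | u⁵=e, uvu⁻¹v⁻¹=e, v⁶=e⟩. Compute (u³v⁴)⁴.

Compute successive powers of (u³v⁴), reducing at each step:
  (u³v⁴)²: (u³v⁴) · u³ = uv⁴;   (uv⁴) · v⁴ = uv²
  (u³v⁴)³: (uv²) · u³ = u⁴v²;   (u⁴v²) · v⁴ = u⁴
  (u³v⁴)⁴: (u⁴) · u³ = u²;   (u²) · v⁴ = u²v⁴

Answer: u²v⁴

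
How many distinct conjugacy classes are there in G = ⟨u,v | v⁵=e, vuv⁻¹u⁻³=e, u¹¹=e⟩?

The conjugacy classes (representative and size) are:
  [e] (size 1), [u³] (size 5), [u⁶] (size 5), [u⁷v] (size 11), [u⁹v²] (size 11), [u⁷v³] (size 11), [u⁷v⁴] (size 11).
Class equation: 1 + 5 + 5 + 11 + 11 + 11 + 11 = 55 = |G|. So G has 7 conjugacy classes.

Answer: 7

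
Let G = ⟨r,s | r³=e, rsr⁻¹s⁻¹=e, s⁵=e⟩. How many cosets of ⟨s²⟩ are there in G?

First find ord(s²) by computing successive powers:
  (s²)¹ = s², (s²)² = s⁴, (s²)³ = s, (s²)⁴ = s³, (s²)⁵ = e.
So |⟨s²⟩| = ord(s²) = 5. With |G| = 15, by Lagrange [G : ⟨s²⟩] = 15/5 = 3.

Answer: 3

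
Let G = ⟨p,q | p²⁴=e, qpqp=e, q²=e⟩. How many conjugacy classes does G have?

The conjugacy classes (representative and size) are:
  [e] (size 1), [p²³] (size 2), [p²] (size 2), [p³] (size 2), [p²⁰] (size 2), [p¹⁹] (size 2), [p⁶] (size 2), [p⁷] (size 2), [p⁸] (size 2), [p⁹] (size 2), [p¹⁴] (size 2), [p¹¹] (size 2), [p¹²] (size 1), [p⁴q] (size 12), [p⁵q] (size 12).
Class equation: 1 + 2 + 2 + 2 + 2 + 2 + 2 + 2 + 2 + 2 + 2 + 2 + 1 + 12 + 12 = 48 = |G|. So G has 15 conjugacy classes.

Answer: 15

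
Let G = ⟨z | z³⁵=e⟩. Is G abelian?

G has a single generator, so G is cyclic and hence abelian.

Answer: Yes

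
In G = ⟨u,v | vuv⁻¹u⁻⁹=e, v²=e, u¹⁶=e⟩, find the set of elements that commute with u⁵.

⟨u⁵⟩ ⊆ C_G(u⁵) since powers of u⁵ commute with u⁵; so |C_G(u⁵)| ≥ |⟨u⁵⟩| = 16.
By orbit–stabilizer, |C_G(u⁵)| = |G| / |conj. class of u⁵| = 32 / 2 = 16.
The 16 elements commuting with u⁵ are {e, u, u², u³, u⁴, u⁵, u⁶, u⁷, u⁸, u⁹, u¹⁰, u¹¹, u¹², u¹³, u¹⁴, u¹⁵}.

Answer: {e, u, u², u³, u⁴, u⁵, u⁶, u⁷, u⁸, u⁹, u¹⁰, u¹¹, u¹², u¹³, u¹⁴, u¹⁵}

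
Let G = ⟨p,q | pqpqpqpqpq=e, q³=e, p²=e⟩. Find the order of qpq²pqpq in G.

Compute successive powers until reaching e:
  (qpq²pqpq)¹ = qpq²pqpq, (qpq²pqpq)² = q²pq²pqpq², (qpq²pqpq)³ = e.
The smallest positive k with (qpq²pqpq)ᵏ = e is 3.

Answer: 3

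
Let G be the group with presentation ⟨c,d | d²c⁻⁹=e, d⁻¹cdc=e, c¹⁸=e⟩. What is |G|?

Enumerate words in the generators, reducing via the relations: the distinct elements are
  {c, d, e, cd, c², c³, c⁴, c⁵, c⁶, c⁷, c⁸, c⁹, c²d, c³d, c¹², c¹³, c¹¹, c¹⁰, c¹⁴, c¹⁵, c¹⁶, c¹⁷, c⁴d, c⁵d, c⁶d, c⁷d, c⁸d, d⁻¹, cd⁻¹, c²d⁻¹, c³d⁻¹, c⁴d⁻¹, c⁵d⁻¹, c⁶d⁻¹, c⁷d⁻¹, c⁸d⁻¹}.
No further products give new elements, so |G| = 36.

Answer: 36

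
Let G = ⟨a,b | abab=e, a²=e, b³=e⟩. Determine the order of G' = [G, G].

G' = [G, G] is generated by all commutators. The generator-pair commutators are: [a, b] = b.
The subgroup they normally generate is {e, b, b²}, of order 3.
Check: |G/G'| = 6/3 = 2 is the order of the abelianisation.

Answer: 3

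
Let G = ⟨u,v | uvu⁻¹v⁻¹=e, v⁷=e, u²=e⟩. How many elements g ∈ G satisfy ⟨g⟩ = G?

G is cyclic of order 14. An element generates G iff its order is 14, and a cyclic group of order 14 has exactly φ(14) = 6 such elements.

Answer: 6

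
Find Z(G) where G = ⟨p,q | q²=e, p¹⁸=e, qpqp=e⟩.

An element z ∈ Z(G) iff z commutes with every generator.
For example p⁹ is central: (p⁹)·p = p¹⁰ = p·(p⁹); (p⁹)·q = p⁹q = q·(p⁹).
Whereas p ∉ Z(G) since p·q = pq ≠ p¹⁷q = q·p.
Checking each of the 36 elements this way gives Z(G) = {e, p⁹}, of order 2.

Answer: {e, p⁹}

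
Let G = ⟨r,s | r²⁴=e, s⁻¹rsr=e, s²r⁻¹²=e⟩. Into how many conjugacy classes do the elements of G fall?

The conjugacy classes (representative and size) are:
  [e] (size 1), [r] (size 2), [r²] (size 2), [r³] (size 2), [r⁴] (size 2), [r⁵] (size 2), [r¹⁸] (size 2), [r⁷] (size 2), [r¹⁶] (size 2), [r¹⁵] (size 2), [r¹⁴] (size 2), [r¹³] (size 2), [r¹²] (size 1), [r⁶s] (size 12), [r⁵s⁻¹] (size 12).
Class equation: 1 + 2 + 2 + 2 + 2 + 2 + 2 + 2 + 2 + 2 + 2 + 2 + 1 + 12 + 12 = 48 = |G|. So G has 15 conjugacy classes.

Answer: 15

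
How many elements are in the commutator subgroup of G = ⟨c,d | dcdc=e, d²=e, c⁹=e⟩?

G' = [G, G] is generated by all commutators. The generator-pair commutators are: [c, d] = c².
The subgroup they normally generate is {e, c, c², c³, c⁴, c⁵, c⁶, c⁷, c⁸}, of order 9.
Check: |G/G'| = 18/9 = 2 is the order of the abelianisation.

Answer: 9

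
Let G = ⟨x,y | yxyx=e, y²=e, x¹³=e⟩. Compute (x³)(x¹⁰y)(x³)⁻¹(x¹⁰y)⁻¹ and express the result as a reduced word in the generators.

[(x³), (x¹⁰y)] = (x³)·(x¹⁰y)·(x³)⁻¹·(x¹⁰y)⁻¹.
  (x³) · (x¹⁰y) = y
  y · (x¹⁰) = x³y
  (x³y) · (x¹⁰y) = x⁶

Answer: x⁶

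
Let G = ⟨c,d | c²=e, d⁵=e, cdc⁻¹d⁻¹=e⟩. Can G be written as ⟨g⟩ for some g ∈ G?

|G| = 10. The element cd has order 10 (its powers give 10 distinct elements), so ⟨cd⟩ = G and G is cyclic.

Answer: Yes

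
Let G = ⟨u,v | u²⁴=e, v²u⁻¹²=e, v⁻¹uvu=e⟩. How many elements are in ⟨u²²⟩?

|⟨u²²⟩| equals the order of u²². Compute successive powers until reaching e:
  (u²²)¹ = u²², (u²²)² = u²⁰, (u²²)³ = u¹⁸, (u²²)⁴ = u¹⁶, (u²²)⁵ = u¹⁴, (u²²)⁶ = u¹², (u²²)⁷ = u¹⁰, (u²²)⁸ = u⁸, (u²²)⁹ = u⁶, (u²²)¹⁰ = u⁴, (u²²)¹¹ = u², (u²²)¹² = e.
The smallest positive k with (u²²)ᵏ = e is 12, so |⟨u²²⟩| = 12.

Answer: 12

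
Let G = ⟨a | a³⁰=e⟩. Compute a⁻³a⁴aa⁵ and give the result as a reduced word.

Multiply left to right, reducing at each step:
  (a²⁷) · a⁴ = a
  a · a = a²
  (a²) · a⁵ = a⁷

Answer: a⁷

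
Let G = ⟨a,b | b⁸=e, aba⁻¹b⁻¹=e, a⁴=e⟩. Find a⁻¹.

The order of a is 4 (smallest k with aᵏ = e), so a⁻¹ = a³ = a³.
Check: a · (a³) → a · a³ = e, giving e as required.

Answer: a³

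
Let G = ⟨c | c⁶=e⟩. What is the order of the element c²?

Compute successive powers until reaching e:
  (c²)¹ = c², (c²)² = c⁴, (c²)³ = e.
The smallest positive k with (c²)ᵏ = e is 3.

Answer: 3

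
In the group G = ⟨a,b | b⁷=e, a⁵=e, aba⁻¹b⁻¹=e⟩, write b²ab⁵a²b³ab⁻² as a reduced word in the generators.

Multiply left to right, reducing at each step:
  (b²) · a = ab²
  (ab²) · b⁵ = a
  a · a² = a³
  (a³) · b³ = a³b³
  (a³b³) · a = a⁴b³
  (a⁴b³) · b⁻² = a⁴b

Answer: a⁴b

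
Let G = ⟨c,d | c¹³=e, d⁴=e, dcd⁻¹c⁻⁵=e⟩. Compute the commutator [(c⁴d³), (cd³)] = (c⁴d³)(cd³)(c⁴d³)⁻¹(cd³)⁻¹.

[(c⁴d³), (cd³)] = (c⁴d³)·(cd³)·(c⁴d³)⁻¹·(cd³)⁻¹.
  (c⁴d³) · (cd³) = c¹²d²
  (c¹²d²) · (c⁶d) = c⁶d³
  (c⁶d³) · (c⁸d) = c⁵

Answer: c⁵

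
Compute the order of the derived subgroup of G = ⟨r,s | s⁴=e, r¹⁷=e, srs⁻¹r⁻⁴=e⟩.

G' = [G, G] is generated by all commutators. The generator-pair commutators are: [r, s] = r¹⁴.
The subgroup they normally generate is {e, r, r², r³, r⁴, r⁵, r⁶, r⁷, r⁸, r⁹, r¹⁰, r¹¹, r¹², r¹³, r¹⁴, r¹⁵, r¹⁶}, of order 17.
Check: |G/G'| = 68/17 = 4 is the order of the abelianisation.

Answer: 17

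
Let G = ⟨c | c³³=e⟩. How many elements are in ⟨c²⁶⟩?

|⟨c²⁶⟩| equals the order of c²⁶. Compute successive powers until reaching e:
  (c²⁶)¹ = c²⁶, (c²⁶)² = c¹⁹, (c²⁶)³ = c¹², (c²⁶)⁴ = c⁵, (c²⁶)⁵ = c³¹, (c²⁶)⁶ = c²⁴, (c²⁶)⁷ = c¹⁷, (c²⁶)⁸ = c¹⁰, (c²⁶)⁹ = c³, (c²⁶)¹⁰ = c²⁹, (c²⁶)¹¹ = c²², (c²⁶)¹² = c¹⁵, (c²⁶)¹³ = c⁸, (c²⁶)¹⁴ = c, (c²⁶)¹⁵ = c²⁷, (c²⁶)¹⁶ = c²⁰, (c²⁶)¹⁷ = c¹³, (c²⁶)¹⁸ = c⁶, (c²⁶)¹⁹ = c³², (c²⁶)²⁰ = c²⁵, (c²⁶)²¹ = c¹⁸, (c²⁶)²² = c¹¹, (c²⁶)²³ = c⁴, (c²⁶)²⁴ = c³⁰, (c²⁶)²⁵ = c²³, (c²⁶)²⁶ = c¹⁶, (c²⁶)²⁷ = c⁹, (c²⁶)²⁸ = c², (c²⁶)²⁹ = c²⁸, (c²⁶)³⁰ = c²¹, (c²⁶)³¹ = c¹⁴, (c²⁶)³² = c⁷, (c²⁶)³³ = e.
The smallest positive k with (c²⁶)ᵏ = e is 33, so |⟨c²⁶⟩| = 33.

Answer: 33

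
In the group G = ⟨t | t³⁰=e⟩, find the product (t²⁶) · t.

Compute (t²⁶) · t by multiplying left to right and reducing via the relations at each step:
  (t²⁶) · t = t²⁷

Answer: t²⁷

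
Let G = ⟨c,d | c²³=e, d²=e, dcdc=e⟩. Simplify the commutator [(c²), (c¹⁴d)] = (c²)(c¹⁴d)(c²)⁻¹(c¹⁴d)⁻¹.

[(c²), (c¹⁴d)] = (c²)·(c¹⁴d)·(c²)⁻¹·(c¹⁴d)⁻¹.
  (c²) · (c¹⁴d) = c¹⁶d
  (c¹⁶d) · (c²¹) = c¹⁸d
  (c¹⁸d) · (c¹⁴d) = c⁴

Answer: c⁴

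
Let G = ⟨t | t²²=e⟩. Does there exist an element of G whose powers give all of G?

|G| = 22. The element t has order 22 (its powers give 22 distinct elements), so ⟨t⟩ = G and G is cyclic.

Answer: Yes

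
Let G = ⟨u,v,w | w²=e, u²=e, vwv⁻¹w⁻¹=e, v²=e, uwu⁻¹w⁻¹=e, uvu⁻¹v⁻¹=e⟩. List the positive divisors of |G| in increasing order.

|G| = 8 = 2³. By Lagrange's theorem the order of any subgroup divides 8; the divisors of 8 are 1, 2, 4, 8.

Answer: 1, 2, 4, 8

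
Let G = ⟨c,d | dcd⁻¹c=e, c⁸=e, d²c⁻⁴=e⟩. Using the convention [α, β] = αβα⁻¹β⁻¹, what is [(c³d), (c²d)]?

[(c³d), (c²d)] = (c³d)·(c²d)·(c³d)⁻¹·(c²d)⁻¹.
  (c³d) · (c²d) = c⁵
  (c⁵) · (c³d⁻¹) = d⁻¹
  (d⁻¹) · (c²d⁻¹) = c²

Answer: c²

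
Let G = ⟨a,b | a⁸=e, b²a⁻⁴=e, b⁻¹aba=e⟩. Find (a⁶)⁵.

Compute successive powers of (a⁶), reducing at each step:
  (a⁶)²: (a⁶) · a⁶ = a⁴
  (a⁶)³: (a⁴) · a⁶ = a²
  (a⁶)⁴: (a²) · a⁶ = e
  (a⁶)⁵: e · a⁶ = a⁶

Answer: a⁶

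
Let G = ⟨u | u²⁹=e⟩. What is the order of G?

G is generated by a single element, so G is cyclic. The relator gives u²⁹ = e and no smaller power is forced to be e, so the 29 powers {e, u, u², u³, u⁴, u⁵, u⁶, u⁷, u⁸, u⁹, u²², u²³, u²¹, u²⁰, u²⁴, u²⁵, u²⁶, u²⁷, u²⁸, u¹², u¹³, u¹¹, u¹⁰, u¹⁴, u¹⁵, u¹⁶, u¹⁷, u¹⁸, u¹⁹} are distinct. Hence |G| = 29.

Answer: 29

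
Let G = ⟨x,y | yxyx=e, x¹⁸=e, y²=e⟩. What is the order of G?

Enumerate words in the generators, reducing via the relations: the distinct elements are
  {e, x, y, xy, x², x³, x⁴, x⁵, x⁶, x⁷, x⁸, x⁹, x²y, x³y, x¹², x¹³, x¹¹, x¹⁰, x¹⁴, x¹⁵, x¹⁶, x¹⁷, x⁴y, x⁵y, x⁶y, x⁷y, x⁸y, x⁹y, x¹²y, x¹³y, x¹¹y, x¹⁰y, x¹⁴y, x¹⁵y, x¹⁶y, x¹⁷y}.
No further products give new elements, so |G| = 36.

Answer: 36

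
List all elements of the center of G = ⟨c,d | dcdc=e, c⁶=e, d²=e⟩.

An element z ∈ Z(G) iff z commutes with every generator.
For example c³ is central: (c³)·c = c⁴ = c·(c³); (c³)·d = c³d = d·(c³).
Whereas c ∉ Z(G) since c·d = cd ≠ c⁵d = d·c.
Checking each of the 12 elements this way gives Z(G) = {e, c³}, of order 2.

Answer: {e, c³}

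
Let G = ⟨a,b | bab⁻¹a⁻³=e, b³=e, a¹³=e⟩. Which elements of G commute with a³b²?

⟨a³b²⟩ ⊆ C_G(a³b²) since powers of a³b² commute with a³b²; so |C_G(a³b²)| ≥ |⟨a³b²⟩| = 3.
By orbit–stabilizer, |C_G(a³b²)| = |G| / |conj. class of a³b²| = 39 / 13 = 3.
The 3 elements commuting with a³b² are {e, a⁴b, a³b²}.

Answer: {e, a⁴b, a³b²}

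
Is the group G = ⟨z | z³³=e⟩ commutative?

G has a single generator, so G is cyclic and hence abelian.

Answer: Yes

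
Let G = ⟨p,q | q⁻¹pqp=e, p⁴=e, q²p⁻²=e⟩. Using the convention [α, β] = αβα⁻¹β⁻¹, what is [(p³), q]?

[(p³), q] = (p³)·q·(p³)⁻¹·q⁻¹.
  (p³) · q = pq⁻¹
  (pq⁻¹) · p = q⁻¹
  (q⁻¹) · (q⁻¹) = p²

Answer: p²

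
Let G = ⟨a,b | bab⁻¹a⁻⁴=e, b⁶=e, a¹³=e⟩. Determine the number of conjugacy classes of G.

The conjugacy classes (representative and size) are:
  [e] (size 1), [a⁴] (size 6), [a¹¹] (size 6), [a⁷b] (size 13), [a⁸b²] (size 13), [a¹²b³] (size 13), [a⁵b⁴] (size 13), [a¹¹b⁵] (size 13).
Class equation: 1 + 6 + 6 + 13 + 13 + 13 + 13 + 13 = 78 = |G|. So G has 8 conjugacy classes.

Answer: 8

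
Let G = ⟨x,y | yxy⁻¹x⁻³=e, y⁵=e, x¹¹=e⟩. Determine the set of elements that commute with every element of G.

An element z ∈ Z(G) iff z commutes with every generator.
For example e is central: e·x = x = x·e; e·y = y = y·e.
Whereas x ∉ Z(G) since x·y = xy ≠ x³y = y·x.
Checking each of the 55 elements this way gives Z(G) = {e}, of order 1.

Answer: {e}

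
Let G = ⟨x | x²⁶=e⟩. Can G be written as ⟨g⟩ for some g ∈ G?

|G| = 26. The element x has order 26 (its powers give 26 distinct elements), so ⟨x⟩ = G and G is cyclic.

Answer: Yes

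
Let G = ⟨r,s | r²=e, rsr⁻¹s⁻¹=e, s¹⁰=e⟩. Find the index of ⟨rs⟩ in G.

First find ord(rs) by computing successive powers:
  (rs)¹ = rs, (rs)² = s², (rs)³ = rs³, (rs)⁴ = s⁴, (rs)⁵ = rs⁵, (rs)⁶ = s⁶, (rs)⁷ = rs⁷, (rs)⁸ = s⁸, (rs)⁹ = rs⁹, (rs)¹⁰ = e.
So |⟨rs⟩| = ord(rs) = 10. With |G| = 20, by Lagrange [G : ⟨rs⟩] = 20/10 = 2.

Answer: 2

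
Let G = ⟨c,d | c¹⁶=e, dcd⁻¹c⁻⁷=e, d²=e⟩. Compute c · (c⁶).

Compute c · (c⁶) by multiplying left to right and reducing via the relations at each step:
  c · c⁶ = c⁷

Answer: c⁷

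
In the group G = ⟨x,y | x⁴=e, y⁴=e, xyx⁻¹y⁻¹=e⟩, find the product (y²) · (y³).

Compute (y²) · (y³) by multiplying left to right and reducing via the relations at each step:
  (y²) · y³ = y

Answer: y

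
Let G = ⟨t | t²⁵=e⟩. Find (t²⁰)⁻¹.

The order of (t²⁰) is 5 (smallest k with (t²⁰)ᵏ = e), so (t²⁰)⁻¹ = (t²⁰)⁴ = t⁵.
Check: (t²⁰) · (t⁵) → (t²⁰) · t⁵ = e, giving e as required.

Answer: t⁵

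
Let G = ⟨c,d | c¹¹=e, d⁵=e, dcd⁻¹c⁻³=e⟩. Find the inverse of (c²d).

The order of (c²d) is 5 (smallest k with (c²d)ᵏ = e), so (c²d)⁻¹ = (c²d)⁴ = c³d⁴.
Check: (c²d) · (c³d⁴) → (c²d) · c³ = d;   d · d⁴ = e, giving e as required.

Answer: c³d⁴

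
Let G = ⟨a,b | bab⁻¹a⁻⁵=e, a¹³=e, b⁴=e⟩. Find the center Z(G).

An element z ∈ Z(G) iff z commutes with every generator.
For example e is central: e·a = a = a·e; e·b = b = b·e.
Whereas a ∉ Z(G) since a·b = ab ≠ a⁵b = b·a.
Checking each of the 52 elements this way gives Z(G) = {e}, of order 1.

Answer: {e}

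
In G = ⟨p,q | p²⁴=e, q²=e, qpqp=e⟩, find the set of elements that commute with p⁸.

⟨p⁸⟩ ⊆ C_G(p⁸) since powers of p⁸ commute with p⁸; so |C_G(p⁸)| ≥ |⟨p⁸⟩| = 3.
By orbit–stabilizer, |C_G(p⁸)| = |G| / |conj. class of p⁸| = 48 / 2 = 24.
The 24 elements commuting with p⁸ are {e, p, p², p³, p⁴, p⁵, p⁶, p⁷, p⁸, p⁹, p¹⁰, p¹¹, p¹², p¹³, p¹⁴, p¹⁵, p¹⁶, p¹⁷, p¹⁸, p¹⁹, p²⁰, p²¹, p²², p²³}.

Answer: {e, p, p², p³, p⁴, p⁵, p⁶, p⁷, p⁸, p⁹, p¹⁰, p¹¹, p¹², p¹³, p¹⁴, p¹⁵, p¹⁶, p¹⁷, p¹⁸, p¹⁹, p²⁰, p²¹, p²², p²³}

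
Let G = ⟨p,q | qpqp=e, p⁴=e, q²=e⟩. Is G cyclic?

Every cyclic group is abelian. But p·q = pq while q·p = p³q, so p·q ≠ q·p and G is not abelian. Hence G is not cyclic.

Answer: No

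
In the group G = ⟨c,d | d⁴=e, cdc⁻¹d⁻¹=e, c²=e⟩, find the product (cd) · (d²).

Compute (cd) · (d²) by multiplying left to right and reducing via the relations at each step:
  (cd) · d² = cd³

Answer: cd³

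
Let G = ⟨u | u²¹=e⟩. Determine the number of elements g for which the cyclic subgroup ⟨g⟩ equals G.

G is cyclic of order 21. An element generates G iff its order is 21, and a cyclic group of order 21 has exactly φ(21) = 12 such elements.

Answer: 12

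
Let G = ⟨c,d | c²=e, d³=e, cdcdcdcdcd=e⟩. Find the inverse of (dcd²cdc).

The order of (dcd²cdc) is 3 (smallest k with (dcd²cdc)ᵏ = e), so (dcd²cdc)⁻¹ = (dcd²cdc)² = cd²cdcd².
Check: (dcd²cdc) · (cd²cdcd²) → (dcd²cdc) · c = dcd²cd;   (dcd²cd) · d² = dcd²c;   (dcd²c) · c = dcd²;   (dcd²) · d = dc;   (dc) · c = d;   d · d² = e, giving e as required.

Answer: cd²cdcd²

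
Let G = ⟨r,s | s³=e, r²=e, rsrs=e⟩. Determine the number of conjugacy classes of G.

The conjugacy classes (representative and size) are:
  [e] (size 1), [rs²] (size 3), [s²] (size 2).
Class equation: 1 + 3 + 2 = 6 = |G|. So G has 3 conjugacy classes.

Answer: 3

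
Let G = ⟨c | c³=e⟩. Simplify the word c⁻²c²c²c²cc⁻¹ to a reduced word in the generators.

Multiply left to right, reducing at each step:
  c · c² = e
  e · c² = c²
  (c²) · c² = c
  c · c = c²
  (c²) · c⁻¹ = c

Answer: c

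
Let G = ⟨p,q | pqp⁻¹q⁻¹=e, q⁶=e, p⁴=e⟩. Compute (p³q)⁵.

Compute successive powers of (p³q), reducing at each step:
  (p³q)²: (p³q) · p³ = p²q;   (p²q) · q = p²q²
  (p³q)³: (p²q²) · p³ = pq²;   (pq²) · q = pq³
  (p³q)⁴: (pq³) · p³ = q³;   (q³) · q = q⁴
  (p³q)⁵: (q⁴) · p³ = p³q⁴;   (p³q⁴) · q = p³q⁵

Answer: p³q⁵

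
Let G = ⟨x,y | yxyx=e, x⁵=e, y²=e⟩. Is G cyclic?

Every cyclic group is abelian. But x·y = xy while y·x = x⁴y, so x·y ≠ y·x and G is not abelian. Hence G is not cyclic.

Answer: No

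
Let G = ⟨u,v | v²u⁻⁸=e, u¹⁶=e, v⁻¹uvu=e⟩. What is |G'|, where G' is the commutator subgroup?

G' = [G, G] is generated by all commutators. The generator-pair commutators are: [u, v] = u².
The subgroup they normally generate is {e, u², u⁴, u⁶, u⁸, u¹⁰, u¹², u¹⁴}, of order 8.
Check: |G/G'| = 32/8 = 4 is the order of the abelianisation.

Answer: 8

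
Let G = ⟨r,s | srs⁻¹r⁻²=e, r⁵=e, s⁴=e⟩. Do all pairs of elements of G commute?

r·s = rs but s·r = r²s, so r·s ≠ s·r and G is not abelian.

Answer: No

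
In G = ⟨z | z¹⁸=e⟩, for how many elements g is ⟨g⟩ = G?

G is cyclic of order 18. An element generates G iff its order is 18, and a cyclic group of order 18 has exactly φ(18) = 6 such elements.

Answer: 6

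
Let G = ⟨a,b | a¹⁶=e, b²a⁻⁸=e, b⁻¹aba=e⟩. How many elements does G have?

Enumerate words in the generators, reducing via the relations: the distinct elements are
  {a, b, e, ab, a², a³, a⁴, a⁵, a⁶, a⁷, a⁸, a⁹, a²b, a³b, a¹², a¹³, a¹¹, a¹⁰, a¹⁴, a¹⁵, a⁴b, a⁵b, a⁶b, a⁷b, b⁻¹, ab⁻¹, a²b⁻¹, a³b⁻¹, a⁴b⁻¹, a⁵b⁻¹, a⁶b⁻¹, a⁷b⁻¹}.
No further products give new elements, so |G| = 32.

Answer: 32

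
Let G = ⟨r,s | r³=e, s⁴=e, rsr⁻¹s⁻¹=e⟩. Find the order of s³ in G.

Compute successive powers until reaching e:
  (s³)¹ = s³, (s³)² = s², (s³)³ = s, (s³)⁴ = e.
The smallest positive k with (s³)ᵏ = e is 4.

Answer: 4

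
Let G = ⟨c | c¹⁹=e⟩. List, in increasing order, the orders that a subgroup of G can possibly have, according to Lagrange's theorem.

|G| = 19 = 19. By Lagrange's theorem the order of any subgroup divides 19; the divisors of 19 are 1, 19.

Answer: 1, 19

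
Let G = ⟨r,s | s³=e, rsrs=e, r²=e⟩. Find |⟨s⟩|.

|⟨s⟩| equals the order of s. Compute successive powers until reaching e:
  s¹ = s, s² = s², s³ = e.
The smallest positive k with sᵏ = e is 3, so |⟨s⟩| = 3.

Answer: 3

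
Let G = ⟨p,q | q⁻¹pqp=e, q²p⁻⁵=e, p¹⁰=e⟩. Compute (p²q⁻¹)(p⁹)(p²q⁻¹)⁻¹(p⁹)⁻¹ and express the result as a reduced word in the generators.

[(p²q⁻¹), (p⁹)] = (p²q⁻¹)·(p⁹)·(p²q⁻¹)⁻¹·(p⁹)⁻¹.
  (p²q⁻¹) · (p⁹) = p³q⁻¹
  (p³q⁻¹) · (p²q) = p
  p · p = p²

Answer: p²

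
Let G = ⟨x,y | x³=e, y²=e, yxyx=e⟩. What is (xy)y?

Compute (xy) · y by multiplying left to right and reducing via the relations at each step:
  (xy) · y = x

Answer: x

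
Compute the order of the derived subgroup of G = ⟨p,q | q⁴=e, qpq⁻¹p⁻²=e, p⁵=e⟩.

G' = [G, G] is generated by all commutators. The generator-pair commutators are: [p, q] = p⁴.
The subgroup they normally generate is {e, p, p², p³, p⁴}, of order 5.
Check: |G/G'| = 20/5 = 4 is the order of the abelianisation.

Answer: 5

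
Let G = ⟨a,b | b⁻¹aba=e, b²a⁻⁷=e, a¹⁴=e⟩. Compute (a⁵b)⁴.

Compute successive powers of (a⁵b), reducing at each step:
  (a⁵b)²: (a⁵b) · a⁵ = b;   b · b = a⁷
  (a⁵b)³: (a⁷) · a⁵ = a¹²;   (a¹²) · b = a⁵b⁻¹
  (a⁵b)⁴: (a⁵b⁻¹) · a⁵ = b⁻¹;   (b⁻¹) · b = e

Answer: e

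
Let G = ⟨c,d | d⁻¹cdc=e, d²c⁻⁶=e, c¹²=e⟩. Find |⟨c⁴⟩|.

|⟨c⁴⟩| equals the order of c⁴. Compute successive powers until reaching e:
  (c⁴)¹ = c⁴, (c⁴)² = c⁸, (c⁴)³ = e.
The smallest positive k with (c⁴)ᵏ = e is 3, so |⟨c⁴⟩| = 3.

Answer: 3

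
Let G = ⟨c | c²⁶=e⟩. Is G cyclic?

|G| = 26. The element c has order 26 (its powers give 26 distinct elements), so ⟨c⟩ = G and G is cyclic.

Answer: Yes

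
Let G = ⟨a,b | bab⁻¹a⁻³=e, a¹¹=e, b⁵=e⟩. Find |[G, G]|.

G' = [G, G] is generated by all commutators. The generator-pair commutators are: [a, b] = a⁹.
The subgroup they normally generate is {e, a, a², a³, a⁴, a⁵, a⁶, a⁷, a⁸, a⁹, a¹⁰}, of order 11.
Check: |G/G'| = 55/11 = 5 is the order of the abelianisation.

Answer: 11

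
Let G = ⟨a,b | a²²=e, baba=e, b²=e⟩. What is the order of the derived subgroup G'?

G' = [G, G] is generated by all commutators. The generator-pair commutators are: [a, b] = a².
The subgroup they normally generate is {e, a², a⁴, a⁶, a⁸, a¹⁰, a¹², a¹⁴, a¹⁶, a¹⁸, a²⁰}, of order 11.
Check: |G/G'| = 44/11 = 4 is the order of the abelianisation.

Answer: 11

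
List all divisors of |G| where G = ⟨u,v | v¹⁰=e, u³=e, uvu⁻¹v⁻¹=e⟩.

|G| = 30 = 2 · 3 · 5. By Lagrange's theorem the order of any subgroup divides 30; the divisors of 30 are 1, 2, 3, 5, 6, 10, 15, 30.

Answer: 1, 2, 3, 5, 6, 10, 15, 30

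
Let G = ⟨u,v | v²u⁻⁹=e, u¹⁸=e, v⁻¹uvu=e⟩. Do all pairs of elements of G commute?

u·v = uv but v·u = u⁸v⁻¹, so u·v ≠ v·u and G is not abelian.

Answer: No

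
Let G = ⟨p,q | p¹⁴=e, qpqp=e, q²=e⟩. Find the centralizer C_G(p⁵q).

⟨p⁵q⟩ ⊆ C_G(p⁵q) since powers of p⁵q commute with p⁵q; so |C_G(p⁵q)| ≥ |⟨p⁵q⟩| = 2.
By orbit–stabilizer, |C_G(p⁵q)| = |G| / |conj. class of p⁵q| = 28 / 7 = 4.
The 4 elements commuting with p⁵q are {e, p⁷, p⁵q, p¹²q}.

Answer: {e, p⁷, p⁵q, p¹²q}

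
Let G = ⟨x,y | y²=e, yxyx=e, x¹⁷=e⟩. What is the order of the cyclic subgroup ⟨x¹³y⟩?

|⟨x¹³y⟩| equals the order of x¹³y. Compute successive powers until reaching e:
  (x¹³y)¹ = x¹³y, (x¹³y)² = e.
The smallest positive k with (x¹³y)ᵏ = e is 2, so |⟨x¹³y⟩| = 2.

Answer: 2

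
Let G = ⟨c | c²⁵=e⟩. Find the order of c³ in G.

Compute successive powers until reaching e:
  (c³)¹ = c³, (c³)² = c⁶, (c³)³ = c⁹, (c³)⁴ = c¹², (c³)⁵ = c¹⁵, (c³)⁶ = c¹⁸, (c³)⁷ = c²¹, (c³)⁸ = c²⁴, (c³)⁹ = c², (c³)¹⁰ = c⁵, (c³)¹¹ = c⁸, (c³)¹² = c¹¹, (c³)¹³ = c¹⁴, (c³)¹⁴ = c¹⁷, (c³)¹⁵ = c²⁰, (c³)¹⁶ = c²³, (c³)¹⁷ = c, (c³)¹⁸ = c⁴, (c³)¹⁹ = c⁷, (c³)²⁰ = c¹⁰, (c³)²¹ = c¹³, (c³)²² = c¹⁶, (c³)²³ = c¹⁹, (c³)²⁴ = c²², (c³)²⁵ = e.
The smallest positive k with (c³)ᵏ = e is 25.

Answer: 25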